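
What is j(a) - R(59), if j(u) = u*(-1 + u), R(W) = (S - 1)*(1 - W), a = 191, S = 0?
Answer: 36232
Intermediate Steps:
R(W) = -1 + W (R(W) = (0 - 1)*(1 - W) = -(1 - W) = -1 + W)
j(a) - R(59) = 191*(-1 + 191) - (-1 + 59) = 191*190 - 1*58 = 36290 - 58 = 36232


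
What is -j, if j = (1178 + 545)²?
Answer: -2968729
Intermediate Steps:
j = 2968729 (j = 1723² = 2968729)
-j = -1*2968729 = -2968729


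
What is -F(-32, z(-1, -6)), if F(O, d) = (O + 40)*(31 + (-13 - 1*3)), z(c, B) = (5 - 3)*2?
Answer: -120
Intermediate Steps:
z(c, B) = 4 (z(c, B) = 2*2 = 4)
F(O, d) = 600 + 15*O (F(O, d) = (40 + O)*(31 + (-13 - 3)) = (40 + O)*(31 - 16) = (40 + O)*15 = 600 + 15*O)
-F(-32, z(-1, -6)) = -(600 + 15*(-32)) = -(600 - 480) = -1*120 = -120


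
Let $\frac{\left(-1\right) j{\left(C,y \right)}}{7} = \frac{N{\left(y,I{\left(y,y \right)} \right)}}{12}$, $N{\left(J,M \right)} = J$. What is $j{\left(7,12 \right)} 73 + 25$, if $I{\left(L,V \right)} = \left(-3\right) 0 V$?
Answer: $-486$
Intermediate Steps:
$I{\left(L,V \right)} = 0$ ($I{\left(L,V \right)} = 0 V = 0$)
$j{\left(C,y \right)} = - \frac{7 y}{12}$ ($j{\left(C,y \right)} = - 7 \frac{y}{12} = - \frac{7 y}{12}$)
$j{\left(7,12 \right)} 73 + 25 = \left(- \frac{7}{12}\right) 12 \cdot 73 + 25 = \left(-7\right) 73 + 25 = -511 + 25 = -486$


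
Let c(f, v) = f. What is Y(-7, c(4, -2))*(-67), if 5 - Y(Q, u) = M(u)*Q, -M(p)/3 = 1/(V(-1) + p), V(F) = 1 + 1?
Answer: -201/2 ≈ -100.50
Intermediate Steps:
V(F) = 2
M(p) = -3/(2 + p)
Y(Q, u) = 5 + 3*Q/(2 + u) (Y(Q, u) = 5 - (-3/(2 + u))*Q = 5 - (-3)*Q/(2 + u) = 5 + 3*Q/(2 + u))
Y(-7, c(4, -2))*(-67) = ((10 + 3*(-7) + 5*4)/(2 + 4))*(-67) = ((10 - 21 + 20)/6)*(-67) = ((1/6)*9)*(-67) = (3/2)*(-67) = -201/2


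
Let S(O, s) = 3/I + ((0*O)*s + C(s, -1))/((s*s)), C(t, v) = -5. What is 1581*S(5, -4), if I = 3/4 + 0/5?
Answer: 93279/16 ≈ 5829.9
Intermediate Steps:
I = ¾ (I = 3*(¼) + 0*(⅕) = ¾ + 0 = ¾ ≈ 0.75000)
S(O, s) = 4 - 5/s² (S(O, s) = 3/(¾) + ((0*O)*s - 5)/((s*s)) = 3*(4/3) + (0*s - 5)/(s²) = 4 + (0 - 5)/s² = 4 - 5/s²)
1581*S(5, -4) = 1581*(4 - 5/(-4)²) = 1581*(4 - 5*1/16) = 1581*(4 - 5/16) = 1581*(59/16) = 93279/16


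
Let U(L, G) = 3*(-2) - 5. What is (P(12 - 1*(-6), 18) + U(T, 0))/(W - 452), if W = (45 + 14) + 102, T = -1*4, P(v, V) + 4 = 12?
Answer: 1/97 ≈ 0.010309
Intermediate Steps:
P(v, V) = 8 (P(v, V) = -4 + 12 = 8)
T = -4
U(L, G) = -11 (U(L, G) = -6 - 5 = -11)
W = 161 (W = 59 + 102 = 161)
(P(12 - 1*(-6), 18) + U(T, 0))/(W - 452) = (8 - 11)/(161 - 452) = -3/(-291) = -3*(-1/291) = 1/97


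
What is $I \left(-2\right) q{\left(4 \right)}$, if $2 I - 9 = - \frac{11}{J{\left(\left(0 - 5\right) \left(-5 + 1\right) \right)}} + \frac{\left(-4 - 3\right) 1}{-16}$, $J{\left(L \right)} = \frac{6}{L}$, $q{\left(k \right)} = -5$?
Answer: $- \frac{6535}{48} \approx -136.15$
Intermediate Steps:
$I = - \frac{1307}{96}$ ($I = \frac{9}{2} + \frac{- \frac{11}{6 \frac{1}{\left(0 - 5\right) \left(-5 + 1\right)}} + \frac{\left(-4 - 3\right) 1}{-16}}{2} = \frac{9}{2} + \frac{- \frac{11}{6 \frac{1}{\left(-5\right) \left(-4\right)}} + \left(-7\right) 1 \left(- \frac{1}{16}\right)}{2} = \frac{9}{2} + \frac{- \frac{11}{6 \cdot \frac{1}{20}} - - \frac{7}{16}}{2} = \frac{9}{2} + \frac{- \frac{11}{6 \cdot \frac{1}{20}} + \frac{7}{16}}{2} = \frac{9}{2} + \frac{- \frac{11}{\frac{3}{10}} + \frac{7}{16}}{2} = \frac{9}{2} + \frac{\left(-11\right) \frac{10}{3} + \frac{7}{16}}{2} = \frac{9}{2} + \frac{- \frac{110}{3} + \frac{7}{16}}{2} = \frac{9}{2} + \frac{1}{2} \left(- \frac{1739}{48}\right) = \frac{9}{2} - \frac{1739}{96} = - \frac{1307}{96} \approx -13.615$)
$I \left(-2\right) q{\left(4 \right)} = \left(- \frac{1307}{96}\right) \left(-2\right) \left(-5\right) = \frac{1307}{48} \left(-5\right) = - \frac{6535}{48}$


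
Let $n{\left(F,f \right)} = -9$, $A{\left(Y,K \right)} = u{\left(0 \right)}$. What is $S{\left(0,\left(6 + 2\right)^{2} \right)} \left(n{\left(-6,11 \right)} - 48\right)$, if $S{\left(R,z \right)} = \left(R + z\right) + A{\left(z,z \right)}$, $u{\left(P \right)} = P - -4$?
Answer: $-3876$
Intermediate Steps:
$u{\left(P \right)} = 4 + P$ ($u{\left(P \right)} = P + 4 = 4 + P$)
$A{\left(Y,K \right)} = 4$ ($A{\left(Y,K \right)} = 4 + 0 = 4$)
$S{\left(R,z \right)} = 4 + R + z$ ($S{\left(R,z \right)} = \left(R + z\right) + 4 = 4 + R + z$)
$S{\left(0,\left(6 + 2\right)^{2} \right)} \left(n{\left(-6,11 \right)} - 48\right) = \left(4 + 0 + \left(6 + 2\right)^{2}\right) \left(-9 - 48\right) = \left(4 + 0 + 8^{2}\right) \left(-57\right) = \left(4 + 0 + 64\right) \left(-57\right) = 68 \left(-57\right) = -3876$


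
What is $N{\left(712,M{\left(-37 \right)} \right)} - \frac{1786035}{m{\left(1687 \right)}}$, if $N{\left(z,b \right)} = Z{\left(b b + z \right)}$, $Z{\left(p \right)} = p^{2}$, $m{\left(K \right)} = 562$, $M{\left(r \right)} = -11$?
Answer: $\frac{388179583}{562} \approx 6.9071 \cdot 10^{5}$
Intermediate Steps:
$N{\left(z,b \right)} = \left(z + b^{2}\right)^{2}$ ($N{\left(z,b \right)} = \left(b b + z\right)^{2} = \left(b^{2} + z\right)^{2} = \left(z + b^{2}\right)^{2}$)
$N{\left(712,M{\left(-37 \right)} \right)} - \frac{1786035}{m{\left(1687 \right)}} = \left(712 + \left(-11\right)^{2}\right)^{2} - \frac{1786035}{562} = \left(712 + 121\right)^{2} - \frac{1786035}{562} = 833^{2} - \frac{1786035}{562} = 693889 - \frac{1786035}{562} = \frac{388179583}{562}$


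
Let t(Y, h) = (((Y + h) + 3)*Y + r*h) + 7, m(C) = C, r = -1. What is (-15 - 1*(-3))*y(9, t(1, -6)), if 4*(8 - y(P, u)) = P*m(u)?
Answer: 201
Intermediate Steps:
t(Y, h) = 7 - h + Y*(3 + Y + h) (t(Y, h) = (((Y + h) + 3)*Y - h) + 7 = ((3 + Y + h)*Y - h) + 7 = (Y*(3 + Y + h) - h) + 7 = (-h + Y*(3 + Y + h)) + 7 = 7 - h + Y*(3 + Y + h))
y(P, u) = 8 - P*u/4
(-15 - 1*(-3))*y(9, t(1, -6)) = (-15 - 1*(-3))*(8 - 1/4*9*(7 + 1**2 - 1*(-6) + 3*1 + 1*(-6))) = (-15 + 3)*(8 - 1/4*9*(7 + 1 + 6 + 3 - 6)) = -12*(8 - 1/4*9*11) = -12*(8 - 99/4) = -12*(-67/4) = 201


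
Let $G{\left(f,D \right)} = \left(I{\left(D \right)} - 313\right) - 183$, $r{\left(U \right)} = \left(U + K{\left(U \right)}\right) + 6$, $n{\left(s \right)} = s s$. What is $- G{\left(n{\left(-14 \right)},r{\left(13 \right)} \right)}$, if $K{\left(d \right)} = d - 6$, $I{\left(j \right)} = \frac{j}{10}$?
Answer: $\frac{2467}{5} \approx 493.4$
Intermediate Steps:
$I{\left(j \right)} = \frac{j}{10}$ ($I{\left(j \right)} = j \frac{1}{10} = \frac{j}{10}$)
$K{\left(d \right)} = -6 + d$ ($K{\left(d \right)} = d - 6 = -6 + d$)
$n{\left(s \right)} = s^{2}$
$r{\left(U \right)} = 2 U$ ($r{\left(U \right)} = \left(U + \left(-6 + U\right)\right) + 6 = \left(-6 + 2 U\right) + 6 = 2 U$)
$G{\left(f,D \right)} = -496 + \frac{D}{10}$ ($G{\left(f,D \right)} = \left(\frac{D}{10} - 313\right) - 183 = \left(-313 + \frac{D}{10}\right) - 183 = -496 + \frac{D}{10}$)
$- G{\left(n{\left(-14 \right)},r{\left(13 \right)} \right)} = - (-496 + \frac{2 \cdot 13}{10}) = - (-496 + \frac{1}{10} \cdot 26) = - (-496 + \frac{13}{5}) = \left(-1\right) \left(- \frac{2467}{5}\right) = \frac{2467}{5}$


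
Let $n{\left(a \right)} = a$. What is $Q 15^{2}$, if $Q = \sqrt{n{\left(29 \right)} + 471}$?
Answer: $2250 \sqrt{5} \approx 5031.2$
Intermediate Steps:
$Q = 10 \sqrt{5}$ ($Q = \sqrt{29 + 471} = \sqrt{500} = 10 \sqrt{5} \approx 22.361$)
$Q 15^{2} = 10 \sqrt{5} \cdot 15^{2} = 10 \sqrt{5} \cdot 225 = 2250 \sqrt{5}$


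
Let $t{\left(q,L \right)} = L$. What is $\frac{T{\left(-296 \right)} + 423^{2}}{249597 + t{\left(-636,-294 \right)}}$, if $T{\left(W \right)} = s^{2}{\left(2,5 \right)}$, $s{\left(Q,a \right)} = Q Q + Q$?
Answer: $\frac{59655}{83101} \approx 0.71786$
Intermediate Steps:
$s{\left(Q,a \right)} = Q + Q^{2}$ ($s{\left(Q,a \right)} = Q^{2} + Q = Q + Q^{2}$)
$T{\left(W \right)} = 36$ ($T{\left(W \right)} = \left(2 \left(1 + 2\right)\right)^{2} = \left(2 \cdot 3\right)^{2} = 6^{2} = 36$)
$\frac{T{\left(-296 \right)} + 423^{2}}{249597 + t{\left(-636,-294 \right)}} = \frac{36 + 423^{2}}{249597 - 294} = \frac{36 + 178929}{249303} = 178965 \cdot \frac{1}{249303} = \frac{59655}{83101}$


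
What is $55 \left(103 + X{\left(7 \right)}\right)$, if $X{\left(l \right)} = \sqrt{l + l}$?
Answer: $5665 + 55 \sqrt{14} \approx 5870.8$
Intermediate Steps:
$X{\left(l \right)} = \sqrt{2} \sqrt{l}$ ($X{\left(l \right)} = \sqrt{2 l} = \sqrt{2} \sqrt{l}$)
$55 \left(103 + X{\left(7 \right)}\right) = 55 \left(103 + \sqrt{2} \sqrt{7}\right) = 55 \left(103 + \sqrt{14}\right) = 5665 + 55 \sqrt{14}$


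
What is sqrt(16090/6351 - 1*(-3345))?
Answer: sqrt(135023434935)/6351 ≈ 57.858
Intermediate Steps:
sqrt(16090/6351 - 1*(-3345)) = sqrt(16090*(1/6351) + 3345) = sqrt(16090/6351 + 3345) = sqrt(21260185/6351) = sqrt(135023434935)/6351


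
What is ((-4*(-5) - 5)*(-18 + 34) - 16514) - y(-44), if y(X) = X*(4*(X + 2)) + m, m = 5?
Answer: -23671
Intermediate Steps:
y(X) = 5 + X*(8 + 4*X) (y(X) = X*(4*(X + 2)) + 5 = X*(4*(2 + X)) + 5 = X*(8 + 4*X) + 5 = 5 + X*(8 + 4*X))
((-4*(-5) - 5)*(-18 + 34) - 16514) - y(-44) = ((-4*(-5) - 5)*(-18 + 34) - 16514) - (5 + 4*(-44)**2 + 8*(-44)) = ((20 - 5)*16 - 16514) - (5 + 4*1936 - 352) = (15*16 - 16514) - (5 + 7744 - 352) = (240 - 16514) - 1*7397 = -16274 - 7397 = -23671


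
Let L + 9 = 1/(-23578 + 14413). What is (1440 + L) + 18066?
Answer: 178690004/9165 ≈ 19497.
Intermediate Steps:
L = -82486/9165 (L = -9 + 1/(-23578 + 14413) = -9 + 1/(-9165) = -9 - 1/9165 = -82486/9165 ≈ -9.0001)
(1440 + L) + 18066 = (1440 - 82486/9165) + 18066 = 13115114/9165 + 18066 = 178690004/9165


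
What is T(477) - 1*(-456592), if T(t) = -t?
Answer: 456115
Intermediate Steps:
T(477) - 1*(-456592) = -1*477 - 1*(-456592) = -477 + 456592 = 456115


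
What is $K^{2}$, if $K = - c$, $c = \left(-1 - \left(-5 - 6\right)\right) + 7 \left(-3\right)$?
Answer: $121$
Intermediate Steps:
$c = -11$ ($c = \left(-1 - \left(-5 - 6\right)\right) - 21 = \left(-1 - -11\right) - 21 = \left(-1 + 11\right) - 21 = 10 - 21 = -11$)
$K = 11$ ($K = \left(-1\right) \left(-11\right) = 11$)
$K^{2} = 11^{2} = 121$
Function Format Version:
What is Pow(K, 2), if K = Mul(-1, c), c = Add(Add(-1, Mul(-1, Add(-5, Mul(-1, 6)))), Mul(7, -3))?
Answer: 121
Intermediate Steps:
c = -11 (c = Add(Add(-1, Mul(-1, Add(-5, -6))), -21) = Add(Add(-1, Mul(-1, -11)), -21) = Add(Add(-1, 11), -21) = Add(10, -21) = -11)
K = 11 (K = Mul(-1, -11) = 11)
Pow(K, 2) = Pow(11, 2) = 121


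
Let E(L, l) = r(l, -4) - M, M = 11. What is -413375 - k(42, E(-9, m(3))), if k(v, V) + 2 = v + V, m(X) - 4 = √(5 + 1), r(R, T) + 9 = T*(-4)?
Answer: -413411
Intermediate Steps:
r(R, T) = -9 - 4*T (r(R, T) = -9 + T*(-4) = -9 - 4*T)
m(X) = 4 + √6 (m(X) = 4 + √(5 + 1) = 4 + √6)
E(L, l) = -4 (E(L, l) = (-9 - 4*(-4)) - 1*11 = (-9 + 16) - 11 = 7 - 11 = -4)
k(v, V) = -2 + V + v (k(v, V) = -2 + (v + V) = -2 + (V + v) = -2 + V + v)
-413375 - k(42, E(-9, m(3))) = -413375 - (-2 - 4 + 42) = -413375 - 1*36 = -413375 - 36 = -413411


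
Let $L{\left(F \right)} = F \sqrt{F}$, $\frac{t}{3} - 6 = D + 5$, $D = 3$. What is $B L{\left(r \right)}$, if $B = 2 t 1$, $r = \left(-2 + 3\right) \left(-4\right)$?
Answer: $- 672 i \approx - 672.0 i$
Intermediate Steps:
$r = -4$ ($r = 1 \left(-4\right) = -4$)
$t = 42$ ($t = 18 + 3 \left(3 + 5\right) = 18 + 3 \cdot 8 = 18 + 24 = 42$)
$L{\left(F \right)} = F^{\frac{3}{2}}$
$B = 84$ ($B = 2 \cdot 42 \cdot 1 = 84 \cdot 1 = 84$)
$B L{\left(r \right)} = 84 \left(-4\right)^{\frac{3}{2}} = 84 \left(- 8 i\right) = - 672 i$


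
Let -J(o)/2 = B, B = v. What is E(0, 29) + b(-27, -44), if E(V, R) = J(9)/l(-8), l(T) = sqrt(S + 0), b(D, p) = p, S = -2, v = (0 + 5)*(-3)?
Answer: -44 - 15*I*sqrt(2) ≈ -44.0 - 21.213*I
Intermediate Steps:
v = -15 (v = 5*(-3) = -15)
B = -15
J(o) = 30 (J(o) = -2*(-15) = 30)
l(T) = I*sqrt(2) (l(T) = sqrt(-2 + 0) = sqrt(-2) = I*sqrt(2))
E(V, R) = -15*I*sqrt(2) (E(V, R) = 30/((I*sqrt(2))) = 30*(-I*sqrt(2)/2) = -15*I*sqrt(2))
E(0, 29) + b(-27, -44) = -15*I*sqrt(2) - 44 = -44 - 15*I*sqrt(2)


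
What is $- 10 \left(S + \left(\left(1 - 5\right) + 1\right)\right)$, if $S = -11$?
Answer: $140$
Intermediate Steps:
$- 10 \left(S + \left(\left(1 - 5\right) + 1\right)\right) = - 10 \left(-11 + \left(\left(1 - 5\right) + 1\right)\right) = - 10 \left(-11 + \left(-4 + 1\right)\right) = - 10 \left(-11 - 3\right) = \left(-10\right) \left(-14\right) = 140$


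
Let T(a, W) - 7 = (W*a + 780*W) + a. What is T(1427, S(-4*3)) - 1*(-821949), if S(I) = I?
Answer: 796899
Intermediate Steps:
T(a, W) = 7 + a + 780*W + W*a (T(a, W) = 7 + ((W*a + 780*W) + a) = 7 + ((780*W + W*a) + a) = 7 + (a + 780*W + W*a) = 7 + a + 780*W + W*a)
T(1427, S(-4*3)) - 1*(-821949) = (7 + 1427 + 780*(-4*3) - 4*3*1427) - 1*(-821949) = (7 + 1427 + 780*(-12) - 12*1427) + 821949 = (7 + 1427 - 9360 - 17124) + 821949 = -25050 + 821949 = 796899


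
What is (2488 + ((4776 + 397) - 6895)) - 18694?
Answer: -17928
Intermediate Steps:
(2488 + ((4776 + 397) - 6895)) - 18694 = (2488 + (5173 - 6895)) - 18694 = (2488 - 1722) - 18694 = 766 - 18694 = -17928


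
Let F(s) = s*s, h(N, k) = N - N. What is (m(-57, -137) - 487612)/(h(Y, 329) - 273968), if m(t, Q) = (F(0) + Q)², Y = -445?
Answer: 468843/273968 ≈ 1.7113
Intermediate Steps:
h(N, k) = 0
F(s) = s²
m(t, Q) = Q² (m(t, Q) = (0² + Q)² = (0 + Q)² = Q²)
(m(-57, -137) - 487612)/(h(Y, 329) - 273968) = ((-137)² - 487612)/(0 - 273968) = (18769 - 487612)/(-273968) = -468843*(-1/273968) = 468843/273968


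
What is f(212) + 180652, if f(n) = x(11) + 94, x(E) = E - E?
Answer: 180746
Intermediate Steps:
x(E) = 0
f(n) = 94 (f(n) = 0 + 94 = 94)
f(212) + 180652 = 94 + 180652 = 180746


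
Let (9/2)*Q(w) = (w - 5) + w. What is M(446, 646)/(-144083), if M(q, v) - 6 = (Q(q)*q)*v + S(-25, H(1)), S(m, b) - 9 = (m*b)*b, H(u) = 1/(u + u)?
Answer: -2044471451/5186988 ≈ -394.15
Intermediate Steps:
Q(w) = -10/9 + 4*w/9 (Q(w) = 2*((w - 5) + w)/9 = 2*((-5 + w) + w)/9 = 2*(-5 + 2*w)/9 = -10/9 + 4*w/9)
H(u) = 1/(2*u)
S(m, b) = 9 + m*b**2 (S(m, b) = 9 + (m*b)*b = 9 + (b*m)*b = 9 + m*b**2)
M(q, v) = 35/4 + q*v*(-10/9 + 4*q/9) (M(q, v) = 6 + (((-10/9 + 4*q/9)*q)*v + (9 - 25*((1/2)/1)**2)) = 6 + ((q*(-10/9 + 4*q/9))*v + (9 - 25*((1/2)*1)**2)) = 6 + (q*v*(-10/9 + 4*q/9) + (9 - 25*(1/2)**2)) = 6 + (q*v*(-10/9 + 4*q/9) + (9 - 25*1/4)) = 6 + (q*v*(-10/9 + 4*q/9) + (9 - 25/4)) = 6 + (q*v*(-10/9 + 4*q/9) + 11/4) = 6 + (11/4 + q*v*(-10/9 + 4*q/9)) = 35/4 + q*v*(-10/9 + 4*q/9))
M(446, 646)/(-144083) = (35/4 + (2/9)*446*646*(-5 + 2*446))/(-144083) = (35/4 + (2/9)*446*646*(-5 + 892))*(-1/144083) = (35/4 + (2/9)*446*646*887)*(-1/144083) = (35/4 + 511117784/9)*(-1/144083) = (2044471451/36)*(-1/144083) = -2044471451/5186988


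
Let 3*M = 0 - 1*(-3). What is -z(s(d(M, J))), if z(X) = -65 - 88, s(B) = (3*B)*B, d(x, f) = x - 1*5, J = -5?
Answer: 153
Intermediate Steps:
M = 1 (M = (0 - 1*(-3))/3 = (0 + 3)/3 = (⅓)*3 = 1)
d(x, f) = -5 + x (d(x, f) = x - 5 = -5 + x)
s(B) = 3*B²
z(X) = -153
-z(s(d(M, J))) = -1*(-153) = 153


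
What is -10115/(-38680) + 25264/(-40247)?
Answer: -114022623/311350792 ≈ -0.36622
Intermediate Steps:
-10115/(-38680) + 25264/(-40247) = -10115*(-1/38680) + 25264*(-1/40247) = 2023/7736 - 25264/40247 = -114022623/311350792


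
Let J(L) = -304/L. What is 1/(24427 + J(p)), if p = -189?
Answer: 189/4617007 ≈ 4.0936e-5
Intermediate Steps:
1/(24427 + J(p)) = 1/(24427 - 304/(-189)) = 1/(24427 - 304*(-1/189)) = 1/(24427 + 304/189) = 1/(4617007/189) = 189/4617007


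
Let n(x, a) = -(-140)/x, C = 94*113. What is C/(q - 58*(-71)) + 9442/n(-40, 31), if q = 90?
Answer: -39694759/14728 ≈ -2695.2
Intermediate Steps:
C = 10622
n(x, a) = 140/x
C/(q - 58*(-71)) + 9442/n(-40, 31) = 10622/(90 - 58*(-71)) + 9442/((140/(-40))) = 10622/(90 + 4118) + 9442/((140*(-1/40))) = 10622/4208 + 9442/(-7/2) = 10622*(1/4208) + 9442*(-2/7) = 5311/2104 - 18884/7 = -39694759/14728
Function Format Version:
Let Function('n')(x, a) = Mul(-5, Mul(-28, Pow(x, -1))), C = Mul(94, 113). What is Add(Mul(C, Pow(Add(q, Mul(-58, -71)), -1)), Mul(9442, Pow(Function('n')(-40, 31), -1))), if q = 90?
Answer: Rational(-39694759, 14728) ≈ -2695.2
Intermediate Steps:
C = 10622
Function('n')(x, a) = Mul(140, Pow(x, -1))
Add(Mul(C, Pow(Add(q, Mul(-58, -71)), -1)), Mul(9442, Pow(Function('n')(-40, 31), -1))) = Add(Mul(10622, Pow(Add(90, Mul(-58, -71)), -1)), Mul(9442, Pow(Mul(140, Pow(-40, -1)), -1))) = Add(Mul(10622, Pow(Add(90, 4118), -1)), Mul(9442, Pow(Mul(140, Rational(-1, 40)), -1))) = Add(Mul(10622, Pow(4208, -1)), Mul(9442, Pow(Rational(-7, 2), -1))) = Add(Mul(10622, Rational(1, 4208)), Mul(9442, Rational(-2, 7))) = Add(Rational(5311, 2104), Rational(-18884, 7)) = Rational(-39694759, 14728)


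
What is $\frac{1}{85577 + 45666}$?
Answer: $\frac{1}{131243} \approx 7.6195 \cdot 10^{-6}$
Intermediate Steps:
$\frac{1}{85577 + 45666} = \frac{1}{131243}$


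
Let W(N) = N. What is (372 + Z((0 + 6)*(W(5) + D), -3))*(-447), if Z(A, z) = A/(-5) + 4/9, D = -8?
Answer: -2521378/15 ≈ -1.6809e+5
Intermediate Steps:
Z(A, z) = 4/9 - A/5 (Z(A, z) = A*(-1/5) + 4*(1/9) = -A/5 + 4/9 = 4/9 - A/5)
(372 + Z((0 + 6)*(W(5) + D), -3))*(-447) = (372 + (4/9 - (0 + 6)*(5 - 8)/5))*(-447) = (372 + (4/9 - 6*(-3)/5))*(-447) = (372 + (4/9 - 1/5*(-18)))*(-447) = (372 + (4/9 + 18/5))*(-447) = (372 + 182/45)*(-447) = (16922/45)*(-447) = -2521378/15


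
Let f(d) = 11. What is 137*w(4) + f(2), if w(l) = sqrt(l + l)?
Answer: 11 + 274*sqrt(2) ≈ 398.49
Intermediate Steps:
w(l) = sqrt(2)*sqrt(l) (w(l) = sqrt(2*l) = sqrt(2)*sqrt(l))
137*w(4) + f(2) = 137*(sqrt(2)*sqrt(4)) + 11 = 137*(sqrt(2)*2) + 11 = 137*(2*sqrt(2)) + 11 = 274*sqrt(2) + 11 = 11 + 274*sqrt(2)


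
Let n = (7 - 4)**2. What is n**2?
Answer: 81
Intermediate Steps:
n = 9 (n = 3**2 = 9)
n**2 = 9**2 = 81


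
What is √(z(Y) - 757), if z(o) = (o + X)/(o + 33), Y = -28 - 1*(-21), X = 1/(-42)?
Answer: I*√225754347/546 ≈ 27.519*I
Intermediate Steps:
X = -1/42 ≈ -0.023810
Y = -7 (Y = -28 + 21 = -7)
z(o) = (-1/42 + o)/(33 + o) (z(o) = (o - 1/42)/(o + 33) = (-1/42 + o)/(33 + o))
√(z(Y) - 757) = √((-1/42 - 7)/(33 - 7) - 757) = √(-295/42/26 - 757) = √((1/26)*(-295/42) - 757) = √(-295/1092 - 757) = √(-826939/1092) = I*√225754347/546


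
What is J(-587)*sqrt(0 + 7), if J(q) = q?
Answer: -587*sqrt(7) ≈ -1553.1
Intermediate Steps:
J(-587)*sqrt(0 + 7) = -587*sqrt(0 + 7) = -587*sqrt(7)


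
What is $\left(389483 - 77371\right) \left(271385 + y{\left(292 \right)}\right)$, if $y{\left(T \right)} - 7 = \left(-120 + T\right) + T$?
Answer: $84849519872$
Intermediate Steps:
$y{\left(T \right)} = -113 + 2 T$ ($y{\left(T \right)} = 7 + \left(\left(-120 + T\right) + T\right) = 7 + \left(-120 + 2 T\right) = -113 + 2 T$)
$\left(389483 - 77371\right) \left(271385 + y{\left(292 \right)}\right) = \left(389483 - 77371\right) \left(271385 + \left(-113 + 2 \cdot 292\right)\right) = 312112 \left(271385 + \left(-113 + 584\right)\right) = 312112 \left(271385 + 471\right) = 312112 \cdot 271856 = 84849519872$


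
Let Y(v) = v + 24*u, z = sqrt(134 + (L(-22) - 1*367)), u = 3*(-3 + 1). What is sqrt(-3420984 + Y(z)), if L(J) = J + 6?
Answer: sqrt(-3421128 + I*sqrt(249)) ≈ 0.004 + 1849.6*I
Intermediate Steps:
L(J) = 6 + J
u = -6 (u = 3*(-2) = -6)
z = I*sqrt(249) (z = sqrt(134 + ((6 - 22) - 1*367)) = sqrt(134 + (-16 - 367)) = sqrt(134 - 383) = sqrt(-249) = I*sqrt(249) ≈ 15.78*I)
Y(v) = -144 + v (Y(v) = v + 24*(-6) = v - 144 = -144 + v)
sqrt(-3420984 + Y(z)) = sqrt(-3420984 + (-144 + I*sqrt(249))) = sqrt(-3421128 + I*sqrt(249))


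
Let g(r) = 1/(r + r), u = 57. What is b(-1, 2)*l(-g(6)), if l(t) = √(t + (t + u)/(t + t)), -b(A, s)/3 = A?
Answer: I*√12297/2 ≈ 55.446*I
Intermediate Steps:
b(A, s) = -3*A
g(r) = 1/(2*r)
l(t) = √(t + (57 + t)/(2*t)) (l(t) = √(t + (t + 57)/(t + t)) = √(t + (57 + t)/((2*t))) = √(t + (57 + t)*(1/(2*t))) = √(t + (57 + t)/(2*t)))
b(-1, 2)*l(-g(6)) = (-3*(-1))*(√(2 + 4*(-1/(2*6)) + 114/((-1/(2*6))))/2) = 3*(√(2 + 4*(-1/(2*6)) + 114/((-1/(2*6))))/2) = 3*(√(2 + 4*(-1*1/12) + 114/((-1*1/12)))/2) = 3*(√(2 + 4*(-1/12) + 114/(-1/12))/2) = 3*(√(2 - ⅓ + 114*(-12))/2) = 3*(√(2 - ⅓ - 1368)/2) = 3*(√(-4099/3)/2) = 3*((I*√12297/3)/2) = 3*(I*√12297/6) = I*√12297/2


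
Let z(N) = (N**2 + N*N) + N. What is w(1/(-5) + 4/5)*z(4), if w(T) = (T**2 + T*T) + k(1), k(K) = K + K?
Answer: 2448/25 ≈ 97.920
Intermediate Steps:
z(N) = N + 2*N**2 (z(N) = (N**2 + N**2) + N = 2*N**2 + N = N + 2*N**2)
k(K) = 2*K
w(T) = 2 + 2*T**2 (w(T) = (T**2 + T*T) + 2*1 = (T**2 + T**2) + 2 = 2*T**2 + 2 = 2 + 2*T**2)
w(1/(-5) + 4/5)*z(4) = (2 + 2*(1/(-5) + 4/5)**2)*(4*(1 + 2*4)) = (2 + 2*(1*(-1/5) + 4*(1/5))**2)*(4*(1 + 8)) = (2 + 2*(-1/5 + 4/5)**2)*(4*9) = (2 + 2*(3/5)**2)*36 = (2 + 2*(9/25))*36 = (2 + 18/25)*36 = (68/25)*36 = 2448/25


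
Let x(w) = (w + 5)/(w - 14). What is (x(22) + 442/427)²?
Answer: 226954225/11669056 ≈ 19.449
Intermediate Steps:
x(w) = (5 + w)/(-14 + w)
(x(22) + 442/427)² = ((5 + 22)/(-14 + 22) + 442/427)² = (27/8 + 442*(1/427))² = ((⅛)*27 + 442/427)² = (27/8 + 442/427)² = (15065/3416)² = 226954225/11669056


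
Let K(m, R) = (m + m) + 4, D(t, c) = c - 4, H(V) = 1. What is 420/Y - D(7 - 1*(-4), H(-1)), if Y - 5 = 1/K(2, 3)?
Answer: 3483/41 ≈ 84.951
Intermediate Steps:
D(t, c) = -4 + c
K(m, R) = 4 + 2*m (K(m, R) = 2*m + 4 = 4 + 2*m)
Y = 41/8 (Y = 5 + 1/(4 + 2*2) = 5 + 1/(4 + 4) = 5 + 1/8 = 41/8 ≈ 5.1250)
420/Y - D(7 - 1*(-4), H(-1)) = 420/(41/8) - (-4 + 1) = 420*(8/41) - 1*(-3) = 3360/41 + 3 = 3483/41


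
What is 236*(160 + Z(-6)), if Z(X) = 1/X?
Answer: 113162/3 ≈ 37721.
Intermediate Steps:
236*(160 + Z(-6)) = 236*(160 + 1/(-6)) = 236*(160 - ⅙) = 236*(959/6) = 113162/3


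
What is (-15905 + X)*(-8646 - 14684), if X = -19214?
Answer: 819326270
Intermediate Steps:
(-15905 + X)*(-8646 - 14684) = (-15905 - 19214)*(-8646 - 14684) = -35119*(-23330) = 819326270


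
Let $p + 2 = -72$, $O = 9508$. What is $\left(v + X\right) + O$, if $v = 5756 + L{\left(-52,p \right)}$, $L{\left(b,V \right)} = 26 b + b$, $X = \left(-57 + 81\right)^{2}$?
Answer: $14436$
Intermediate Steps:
$X = 576$ ($X = 24^{2} = 576$)
$p = -74$ ($p = -2 - 72 = -74$)
$L{\left(b,V \right)} = 27 b$
$v = 4352$ ($v = 5756 + 27 \left(-52\right) = 5756 - 1404 = 4352$)
$\left(v + X\right) + O = \left(4352 + 576\right) + 9508 = 4928 + 9508 = 14436$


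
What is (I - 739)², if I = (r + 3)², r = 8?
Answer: 381924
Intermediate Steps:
I = 121 (I = (8 + 3)² = 11² = 121)
(I - 739)² = (121 - 739)² = (-618)² = 381924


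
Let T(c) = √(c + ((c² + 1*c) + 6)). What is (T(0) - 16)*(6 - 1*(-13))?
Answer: -304 + 19*√6 ≈ -257.46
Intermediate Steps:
T(c) = √(6 + c² + 2*c) (T(c) = √(c + ((c² + c) + 6)) = √(c + ((c + c²) + 6)) = √(c + (6 + c + c²)) = √(6 + c² + 2*c))
(T(0) - 16)*(6 - 1*(-13)) = (√(6 + 0² + 2*0) - 16)*(6 - 1*(-13)) = (√(6 + 0 + 0) - 16)*(6 + 13) = (√6 - 16)*19 = (-16 + √6)*19 = -304 + 19*√6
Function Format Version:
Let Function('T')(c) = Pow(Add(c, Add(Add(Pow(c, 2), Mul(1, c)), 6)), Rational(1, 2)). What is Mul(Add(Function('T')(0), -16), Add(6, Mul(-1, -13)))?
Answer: Add(-304, Mul(19, Pow(6, Rational(1, 2)))) ≈ -257.46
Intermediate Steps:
Function('T')(c) = Pow(Add(6, Pow(c, 2), Mul(2, c)), Rational(1, 2)) (Function('T')(c) = Pow(Add(c, Add(Add(Pow(c, 2), c), 6)), Rational(1, 2)) = Pow(Add(c, Add(Add(c, Pow(c, 2)), 6)), Rational(1, 2)) = Pow(Add(c, Add(6, c, Pow(c, 2))), Rational(1, 2)) = Pow(Add(6, Pow(c, 2), Mul(2, c)), Rational(1, 2)))
Mul(Add(Function('T')(0), -16), Add(6, Mul(-1, -13))) = Mul(Add(Pow(Add(6, Pow(0, 2), Mul(2, 0)), Rational(1, 2)), -16), Add(6, Mul(-1, -13))) = Mul(Add(Pow(Add(6, 0, 0), Rational(1, 2)), -16), Add(6, 13)) = Mul(Add(Pow(6, Rational(1, 2)), -16), 19) = Mul(Add(-16, Pow(6, Rational(1, 2))), 19) = Add(-304, Mul(19, Pow(6, Rational(1, 2))))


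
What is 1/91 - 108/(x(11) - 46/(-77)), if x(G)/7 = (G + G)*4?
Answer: -118213/720083 ≈ -0.16417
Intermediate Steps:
x(G) = 56*G (x(G) = 7*((G + G)*4) = 7*((2*G)*4) = 7*(8*G) = 56*G)
1/91 - 108/(x(11) - 46/(-77)) = 1/91 - 108/(56*11 - 46/(-77)) = 1/91 - 108/(616 - 46*(-1/77)) = 1/91 - 108/(616 + 46/77) = 1/91 - 108/(47478/77) = 1/91 + (77/47478)*(-108) = 1/91 - 1386/7913 = -118213/720083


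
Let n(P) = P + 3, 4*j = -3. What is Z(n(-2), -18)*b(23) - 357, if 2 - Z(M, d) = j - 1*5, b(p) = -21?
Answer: -2079/4 ≈ -519.75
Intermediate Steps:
j = -¾ (j = (¼)*(-3) = -¾ ≈ -0.75000)
n(P) = 3 + P
Z(M, d) = 31/4 (Z(M, d) = 2 - (-¾ - 1*5) = 2 - (-¾ - 5) = 2 - 1*(-23/4) = 2 + 23/4 = 31/4)
Z(n(-2), -18)*b(23) - 357 = (31/4)*(-21) - 357 = -651/4 - 357 = -2079/4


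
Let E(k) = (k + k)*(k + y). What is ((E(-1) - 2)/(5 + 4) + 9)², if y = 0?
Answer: 81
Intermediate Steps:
E(k) = 2*k² (E(k) = (k + k)*(k + 0) = (2*k)*k = 2*k²)
((E(-1) - 2)/(5 + 4) + 9)² = ((2*(-1)² - 2)/(5 + 4) + 9)² = ((2*1 - 2)/9 + 9)² = ((2 - 2)*(⅑) + 9)² = (0*(⅑) + 9)² = (0 + 9)² = 9² = 81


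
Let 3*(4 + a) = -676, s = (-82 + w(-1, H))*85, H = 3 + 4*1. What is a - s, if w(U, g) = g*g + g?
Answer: 5942/3 ≈ 1980.7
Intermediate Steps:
H = 7 (H = 3 + 4 = 7)
w(U, g) = g + g² (w(U, g) = g² + g = g + g²)
s = -2210 (s = (-82 + 7*(1 + 7))*85 = (-82 + 7*8)*85 = (-82 + 56)*85 = -26*85 = -2210)
a = -688/3 (a = -4 + (⅓)*(-676) = -4 - 676/3 = -688/3 ≈ -229.33)
a - s = -688/3 - 1*(-2210) = -688/3 + 2210 = 5942/3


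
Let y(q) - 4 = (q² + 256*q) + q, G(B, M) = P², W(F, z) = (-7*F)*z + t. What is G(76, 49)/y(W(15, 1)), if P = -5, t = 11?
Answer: -25/15318 ≈ -0.0016321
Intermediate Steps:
W(F, z) = 11 - 7*F*z (W(F, z) = (-7*F)*z + 11 = -7*F*z + 11 = 11 - 7*F*z)
G(B, M) = 25 (G(B, M) = (-5)² = 25)
y(q) = 4 + q² + 257*q (y(q) = 4 + ((q² + 256*q) + q) = 4 + (q² + 257*q) = 4 + q² + 257*q)
G(76, 49)/y(W(15, 1)) = 25/(4 + (11 - 7*15*1)² + 257*(11 - 7*15*1)) = 25/(4 + (11 - 105)² + 257*(11 - 105)) = 25/(4 + (-94)² + 257*(-94)) = 25/(4 + 8836 - 24158) = 25/(-15318) = 25*(-1/15318) = -25/15318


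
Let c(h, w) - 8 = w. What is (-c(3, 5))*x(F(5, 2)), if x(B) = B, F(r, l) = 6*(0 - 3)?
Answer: 234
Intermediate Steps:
F(r, l) = -18 (F(r, l) = 6*(-3) = -18)
c(h, w) = 8 + w
(-c(3, 5))*x(F(5, 2)) = -(8 + 5)*(-18) = -1*13*(-18) = -13*(-18) = 234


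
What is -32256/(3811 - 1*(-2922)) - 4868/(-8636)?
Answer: -61446643/14536547 ≈ -4.2270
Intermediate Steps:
-32256/(3811 - 1*(-2922)) - 4868/(-8636) = -32256/(3811 + 2922) - 4868*(-1/8636) = -32256/6733 + 1217/2159 = -61446643/14536547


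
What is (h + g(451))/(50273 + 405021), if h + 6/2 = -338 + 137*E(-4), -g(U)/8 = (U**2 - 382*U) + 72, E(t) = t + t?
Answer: -250965/455294 ≈ -0.55122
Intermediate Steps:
E(t) = 2*t
g(U) = -576 - 8*U**2 + 3056*U (g(U) = -8*((U**2 - 382*U) + 72) = -8*(72 + U**2 - 382*U) = -576 - 8*U**2 + 3056*U)
h = -1437 (h = -3 + (-338 + 137*(2*(-4))) = -3 + (-338 + 137*(-8)) = -3 + (-338 - 1096) = -3 - 1434 = -1437)
(h + g(451))/(50273 + 405021) = (-1437 + (-576 - 8*451**2 + 3056*451))/(50273 + 405021) = (-1437 + (-576 - 8*203401 + 1378256))/455294 = (-1437 + (-576 - 1627208 + 1378256))*(1/455294) = (-1437 - 249528)*(1/455294) = -250965*1/455294 = -250965/455294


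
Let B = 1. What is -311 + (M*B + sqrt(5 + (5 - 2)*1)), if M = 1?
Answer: -310 + 2*sqrt(2) ≈ -307.17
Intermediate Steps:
-311 + (M*B + sqrt(5 + (5 - 2)*1)) = -311 + (1*1 + sqrt(5 + (5 - 2)*1)) = -311 + (1 + sqrt(5 + 3*1)) = -311 + (1 + sqrt(5 + 3)) = -311 + (1 + sqrt(8)) = -311 + (1 + 2*sqrt(2)) = -310 + 2*sqrt(2)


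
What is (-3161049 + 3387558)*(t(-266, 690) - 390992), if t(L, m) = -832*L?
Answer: -38434047120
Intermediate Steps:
(-3161049 + 3387558)*(t(-266, 690) - 390992) = (-3161049 + 3387558)*(-832*(-266) - 390992) = 226509*(221312 - 390992) = 226509*(-169680) = -38434047120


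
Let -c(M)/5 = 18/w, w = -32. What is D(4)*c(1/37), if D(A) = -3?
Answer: -135/16 ≈ -8.4375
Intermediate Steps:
c(M) = 45/16 (c(M) = -90/(-32) = -90*(-1)/32 = -5*(-9/16) = 45/16)
D(4)*c(1/37) = -3*45/16 = -135/16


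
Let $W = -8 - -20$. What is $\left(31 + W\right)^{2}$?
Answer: $1849$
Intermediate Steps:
$W = 12$ ($W = -8 + 20 = 12$)
$\left(31 + W\right)^{2} = \left(31 + 12\right)^{2} = 43^{2} = 1849$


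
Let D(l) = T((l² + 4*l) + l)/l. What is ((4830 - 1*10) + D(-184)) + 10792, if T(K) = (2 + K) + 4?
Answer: 1419833/92 ≈ 15433.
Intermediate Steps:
T(K) = 6 + K
D(l) = (6 + l² + 5*l)/l (D(l) = (6 + ((l² + 4*l) + l))/l = (6 + (l² + 5*l))/l = (6 + l² + 5*l)/l)
((4830 - 1*10) + D(-184)) + 10792 = ((4830 - 1*10) + (5 - 184 + 6/(-184))) + 10792 = ((4830 - 10) + (5 - 184 + 6*(-1/184))) + 10792 = (4820 + (5 - 184 - 3/92)) + 10792 = (4820 - 16471/92) + 10792 = 426969/92 + 10792 = 1419833/92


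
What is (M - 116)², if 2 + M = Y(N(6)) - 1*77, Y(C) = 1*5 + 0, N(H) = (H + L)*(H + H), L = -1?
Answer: 36100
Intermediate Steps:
N(H) = 2*H*(-1 + H) (N(H) = (H - 1)*(H + H) = (-1 + H)*(2*H) = 2*H*(-1 + H))
Y(C) = 5 (Y(C) = 5 + 0 = 5)
M = -74 (M = -2 + (5 - 1*77) = -2 + (5 - 77) = -2 - 72 = -74)
(M - 116)² = (-74 - 116)² = (-190)² = 36100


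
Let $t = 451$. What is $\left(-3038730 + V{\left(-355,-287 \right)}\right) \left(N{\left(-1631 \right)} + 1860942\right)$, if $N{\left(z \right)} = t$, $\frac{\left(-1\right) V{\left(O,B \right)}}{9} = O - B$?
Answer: $-5655131578374$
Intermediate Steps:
$V{\left(O,B \right)} = - 9 O + 9 B$ ($V{\left(O,B \right)} = - 9 \left(O - B\right) = - 9 O + 9 B$)
$N{\left(z \right)} = 451$
$\left(-3038730 + V{\left(-355,-287 \right)}\right) \left(N{\left(-1631 \right)} + 1860942\right) = \left(-3038730 + \left(\left(-9\right) \left(-355\right) + 9 \left(-287\right)\right)\right) \left(451 + 1860942\right) = \left(-3038730 + \left(3195 - 2583\right)\right) 1861393 = \left(-3038730 + 612\right) 1861393 = \left(-3038118\right) 1861393 = -5655131578374$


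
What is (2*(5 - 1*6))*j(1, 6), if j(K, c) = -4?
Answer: 8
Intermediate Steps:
(2*(5 - 1*6))*j(1, 6) = (2*(5 - 1*6))*(-4) = (2*(5 - 6))*(-4) = (2*(-1))*(-4) = -2*(-4) = 8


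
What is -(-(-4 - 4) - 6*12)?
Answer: 64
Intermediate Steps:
-(-(-4 - 4) - 6*12) = -(-1*(-8) - 72) = -(8 - 72) = -1*(-64) = 64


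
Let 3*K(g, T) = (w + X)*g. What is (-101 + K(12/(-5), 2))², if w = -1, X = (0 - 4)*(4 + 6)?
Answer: 116281/25 ≈ 4651.2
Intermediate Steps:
X = -40 (X = -4*10 = -40)
K(g, T) = -41*g/3 (K(g, T) = ((-1 - 40)*g)/3 = (-41*g)/3 = -41*g/3)
(-101 + K(12/(-5), 2))² = (-101 - 164/(-5))² = (-101 - 164*(-1)/5)² = (-101 - 41/3*(-12/5))² = (-101 + 164/5)² = (-341/5)² = 116281/25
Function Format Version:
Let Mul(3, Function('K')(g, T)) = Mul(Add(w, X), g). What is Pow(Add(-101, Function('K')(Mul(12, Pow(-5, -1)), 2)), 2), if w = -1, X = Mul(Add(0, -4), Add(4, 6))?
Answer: Rational(116281, 25) ≈ 4651.2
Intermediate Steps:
X = -40 (X = Mul(-4, 10) = -40)
Function('K')(g, T) = Mul(Rational(-41, 3), g) (Function('K')(g, T) = Mul(Rational(1, 3), Mul(Add(-1, -40), g)) = Mul(Rational(1, 3), Mul(-41, g)) = Mul(Rational(-41, 3), g))
Pow(Add(-101, Function('K')(Mul(12, Pow(-5, -1)), 2)), 2) = Pow(Add(-101, Mul(Rational(-41, 3), Mul(12, Pow(-5, -1)))), 2) = Pow(Add(-101, Mul(Rational(-41, 3), Mul(12, Rational(-1, 5)))), 2) = Pow(Add(-101, Mul(Rational(-41, 3), Rational(-12, 5))), 2) = Pow(Add(-101, Rational(164, 5)), 2) = Pow(Rational(-341, 5), 2) = Rational(116281, 25)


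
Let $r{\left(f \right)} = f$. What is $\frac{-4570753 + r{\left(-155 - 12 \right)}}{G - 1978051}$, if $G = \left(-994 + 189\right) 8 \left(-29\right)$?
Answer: $\frac{1523640}{597097} \approx 2.5517$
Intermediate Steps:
$G = 186760$ ($G = \left(-805\right) \left(-232\right) = 186760$)
$\frac{-4570753 + r{\left(-155 - 12 \right)}}{G - 1978051} = \frac{-4570753 - 167}{186760 - 1978051} = \frac{-4570753 - 167}{-1791291} = \left(-4570920\right) \left(- \frac{1}{1791291}\right) = \frac{1523640}{597097}$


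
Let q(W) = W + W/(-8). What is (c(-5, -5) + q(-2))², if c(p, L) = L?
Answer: 729/16 ≈ 45.563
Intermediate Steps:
q(W) = 7*W/8 (q(W) = W + W*(-⅛) = W - W/8 = 7*W/8)
(c(-5, -5) + q(-2))² = (-5 + (7/8)*(-2))² = (-5 - 7/4)² = (-27/4)² = 729/16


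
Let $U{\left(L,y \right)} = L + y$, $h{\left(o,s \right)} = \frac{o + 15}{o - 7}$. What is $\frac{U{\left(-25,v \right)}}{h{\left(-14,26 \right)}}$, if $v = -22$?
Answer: $987$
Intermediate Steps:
$h{\left(o,s \right)} = \frac{15 + o}{-7 + o}$
$\frac{U{\left(-25,v \right)}}{h{\left(-14,26 \right)}} = \frac{-25 - 22}{\frac{1}{-7 - 14} \left(15 - 14\right)} = - \frac{47}{\frac{1}{-21} \cdot 1} = - \frac{47}{\left(- \frac{1}{21}\right) 1} = - \frac{47}{- \frac{1}{21}} = \left(-47\right) \left(-21\right) = 987$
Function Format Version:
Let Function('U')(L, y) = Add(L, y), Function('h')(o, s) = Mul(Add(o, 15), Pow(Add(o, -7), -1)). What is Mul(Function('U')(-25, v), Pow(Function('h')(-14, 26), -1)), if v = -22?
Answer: 987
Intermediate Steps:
Function('h')(o, s) = Mul(Pow(Add(-7, o), -1), Add(15, o)) (Function('h')(o, s) = Mul(Add(15, o), Pow(Add(-7, o), -1)) = Mul(Pow(Add(-7, o), -1), Add(15, o)))
Mul(Function('U')(-25, v), Pow(Function('h')(-14, 26), -1)) = Mul(Add(-25, -22), Pow(Mul(Pow(Add(-7, -14), -1), Add(15, -14)), -1)) = Mul(-47, Pow(Mul(Pow(-21, -1), 1), -1)) = Mul(-47, Pow(Mul(Rational(-1, 21), 1), -1)) = Mul(-47, Pow(Rational(-1, 21), -1)) = Mul(-47, -21) = 987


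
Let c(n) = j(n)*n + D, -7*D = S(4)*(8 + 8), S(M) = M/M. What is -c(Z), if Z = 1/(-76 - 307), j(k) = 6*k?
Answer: 2346982/1026823 ≈ 2.2857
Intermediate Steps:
Z = -1/383 (Z = 1/(-383) = -1/383 ≈ -0.0026110)
S(M) = 1
D = -16/7 (D = -(8 + 8)/7 = -16/7 ≈ -2.2857)
c(n) = -16/7 + 6*n² (c(n) = (6*n)*n - 16/7 = 6*n² - 16/7 = -16/7 + 6*n²)
-c(Z) = -(-16/7 + 6*(-1/383)²) = -(-16/7 + 6*(1/146689)) = -(-16/7 + 6/146689) = -1*(-2346982/1026823) = 2346982/1026823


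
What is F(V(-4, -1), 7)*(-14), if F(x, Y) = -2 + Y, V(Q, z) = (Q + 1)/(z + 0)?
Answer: -70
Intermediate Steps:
V(Q, z) = (1 + Q)/z
F(V(-4, -1), 7)*(-14) = (-2 + 7)*(-14) = 5*(-14) = -70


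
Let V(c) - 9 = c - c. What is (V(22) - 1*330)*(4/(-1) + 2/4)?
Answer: 2247/2 ≈ 1123.5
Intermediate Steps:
V(c) = 9 (V(c) = 9 + (c - c) = 9 + 0 = 9)
(V(22) - 1*330)*(4/(-1) + 2/4) = (9 - 1*330)*(4/(-1) + 2/4) = (9 - 330)*(4*(-1) + 2*(¼)) = -321*(-4 + ½) = -321*(-7/2) = 2247/2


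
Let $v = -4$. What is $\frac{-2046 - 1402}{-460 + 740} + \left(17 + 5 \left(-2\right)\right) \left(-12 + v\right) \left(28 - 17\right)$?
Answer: $- \frac{43551}{35} \approx -1244.3$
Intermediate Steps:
$\frac{-2046 - 1402}{-460 + 740} + \left(17 + 5 \left(-2\right)\right) \left(-12 + v\right) \left(28 - 17\right) = \frac{-2046 - 1402}{-460 + 740} + \left(17 + 5 \left(-2\right)\right) \left(-12 - 4\right) \left(28 - 17\right) = - \frac{3448}{280} + \left(17 - 10\right) \left(-16\right) 11 = \left(-3448\right) \frac{1}{280} + 7 \left(-16\right) 11 = - \frac{431}{35} - 1232 = - \frac{43551}{35}$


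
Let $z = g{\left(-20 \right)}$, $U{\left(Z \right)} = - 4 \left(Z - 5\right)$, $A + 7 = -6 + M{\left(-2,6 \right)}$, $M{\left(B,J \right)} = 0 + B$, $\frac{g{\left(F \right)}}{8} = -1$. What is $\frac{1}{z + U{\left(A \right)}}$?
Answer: $\frac{1}{72} \approx 0.013889$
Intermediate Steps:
$g{\left(F \right)} = -8$ ($g{\left(F \right)} = 8 \left(-1\right) = -8$)
$M{\left(B,J \right)} = B$
$A = -15$ ($A = -7 - 8 = -15$)
$U{\left(Z \right)} = 20 - 4 Z$ ($U{\left(Z \right)} = - 4 \left(-5 + Z\right) = 20 - 4 Z$)
$z = -8$
$\frac{1}{z + U{\left(A \right)}} = \frac{1}{-8 + \left(20 - -60\right)} = \frac{1}{-8 + \left(20 + 60\right)} = \frac{1}{-8 + 80} = \frac{1}{72}$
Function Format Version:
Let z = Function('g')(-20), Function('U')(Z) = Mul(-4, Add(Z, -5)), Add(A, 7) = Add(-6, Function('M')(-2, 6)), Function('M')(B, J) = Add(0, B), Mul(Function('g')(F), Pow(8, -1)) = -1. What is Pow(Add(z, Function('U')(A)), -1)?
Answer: Rational(1, 72) ≈ 0.013889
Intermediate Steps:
Function('g')(F) = -8 (Function('g')(F) = Mul(8, -1) = -8)
Function('M')(B, J) = B
A = -15 (A = Add(-7, Add(-6, -2)) = Add(-7, -8) = -15)
Function('U')(Z) = Add(20, Mul(-4, Z)) (Function('U')(Z) = Mul(-4, Add(-5, Z)) = Add(20, Mul(-4, Z)))
z = -8
Pow(Add(z, Function('U')(A)), -1) = Pow(Add(-8, Add(20, Mul(-4, -15))), -1) = Pow(Add(-8, Add(20, 60)), -1) = Pow(Add(-8, 80), -1) = Pow(72, -1) = Rational(1, 72)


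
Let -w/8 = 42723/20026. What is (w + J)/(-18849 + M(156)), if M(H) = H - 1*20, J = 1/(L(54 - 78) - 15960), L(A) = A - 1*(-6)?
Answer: 2730522389/2993850092082 ≈ 0.00091204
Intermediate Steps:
L(A) = 6 + A (L(A) = A + 6 = 6 + A)
J = -1/15978 (J = 1/((6 + (54 - 78)) - 15960) = 1/((6 - 24) - 15960) = 1/(-18 - 15960) = 1/(-15978) = -1/15978 ≈ -6.2586e-5)
w = -170892/10013 (w = -341784/20026 = -8*42723/20026 = -170892/10013 ≈ -17.067)
M(H) = -20 + H (M(H) = H - 20 = -20 + H)
(w + J)/(-18849 + M(156)) = (-170892/10013 - 1/15978)/(-18849 + (-20 + 156)) = -2730522389/(159987714*(-18849 + 136)) = -2730522389/159987714/(-18713) = -2730522389/159987714*(-1/18713) = 2730522389/2993850092082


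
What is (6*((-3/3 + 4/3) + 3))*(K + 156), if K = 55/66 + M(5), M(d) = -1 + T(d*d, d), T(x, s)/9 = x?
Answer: 22850/3 ≈ 7616.7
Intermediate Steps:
T(x, s) = 9*x
M(d) = -1 + 9*d**2 (M(d) = -1 + 9*(d*d) = -1 + 9*d**2)
K = 1349/6 (K = 55/66 + (-1 + 9*5**2) = 55*(1/66) + (-1 + 9*25) = 5/6 + (-1 + 225) = 5/6 + 224 = 1349/6 ≈ 224.83)
(6*((-3/3 + 4/3) + 3))*(K + 156) = (6*((-3/3 + 4/3) + 3))*(1349/6 + 156) = (6*((-3*1/3 + 4*(1/3)) + 3))*(2285/6) = (6*((-1 + 4/3) + 3))*(2285/6) = (6*(1/3 + 3))*(2285/6) = (6*(10/3))*(2285/6) = 20*(2285/6) = 22850/3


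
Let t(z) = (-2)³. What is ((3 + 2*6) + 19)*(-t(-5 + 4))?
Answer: 272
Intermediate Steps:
t(z) = -8
((3 + 2*6) + 19)*(-t(-5 + 4)) = ((3 + 2*6) + 19)*(-1*(-8)) = ((3 + 12) + 19)*8 = (15 + 19)*8 = 34*8 = 272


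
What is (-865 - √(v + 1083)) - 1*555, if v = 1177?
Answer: -1420 - 2*√565 ≈ -1467.5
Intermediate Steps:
(-865 - √(v + 1083)) - 1*555 = (-865 - √(1177 + 1083)) - 1*555 = (-865 - √2260) - 555 = (-865 - 2*√565) - 555 = -1420 - 2*√565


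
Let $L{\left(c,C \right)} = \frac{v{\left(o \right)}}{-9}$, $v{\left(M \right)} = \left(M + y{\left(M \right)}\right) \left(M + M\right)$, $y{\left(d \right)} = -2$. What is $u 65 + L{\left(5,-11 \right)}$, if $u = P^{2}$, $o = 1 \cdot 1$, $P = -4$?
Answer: $\frac{9362}{9} \approx 1040.2$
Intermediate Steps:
$o = 1$
$v{\left(M \right)} = 2 M \left(-2 + M\right)$ ($v{\left(M \right)} = \left(M - 2\right) \left(M + M\right) = \left(-2 + M\right) 2 M = 2 M \left(-2 + M\right)$)
$u = 16$ ($u = \left(-4\right)^{2} = 16$)
$L{\left(c,C \right)} = \frac{2}{9}$ ($L{\left(c,C \right)} = \frac{2 \cdot 1 \left(-2 + 1\right)}{-9} = 2 \cdot 1 \left(-1\right) \left(- \frac{1}{9}\right) = \left(-2\right) \left(- \frac{1}{9}\right) = \frac{2}{9}$)
$u 65 + L{\left(5,-11 \right)} = 16 \cdot 65 + \frac{2}{9} = 1040 + \frac{2}{9} = \frac{9362}{9}$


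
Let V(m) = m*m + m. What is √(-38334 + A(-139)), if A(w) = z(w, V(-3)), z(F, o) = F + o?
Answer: I*√38467 ≈ 196.13*I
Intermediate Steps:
V(m) = m + m² (V(m) = m² + m = m + m²)
A(w) = 6 + w (A(w) = w - 3*(1 - 3) = w - 3*(-2) = w + 6 = 6 + w)
√(-38334 + A(-139)) = √(-38334 + (6 - 139)) = √(-38334 - 133) = √(-38467) = I*√38467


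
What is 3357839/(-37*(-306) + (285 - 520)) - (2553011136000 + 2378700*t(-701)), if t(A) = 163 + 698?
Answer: -28327941310455061/11087 ≈ -2.5551e+12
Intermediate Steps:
t(A) = 861
3357839/(-37*(-306) + (285 - 520)) - (2553011136000 + 2378700*t(-701)) = 3357839/(-37*(-306) + (285 - 520)) - 2378700/(1/(861 + (129*128)*65)) = 3357839/(11322 - 235) - 2378700/(1/(861 + 16512*65)) = 3357839/11087 - 2378700/(1/(861 + 1073280)) = 3357839*(1/11087) - 2378700/(1/1074141) = 3357839/11087 - 2378700/1/1074141 = 3357839/11087 - 2378700*1074141 = 3357839/11087 - 2555059196700 = -28327941310455061/11087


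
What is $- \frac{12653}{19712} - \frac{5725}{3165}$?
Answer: $- \frac{30579589}{12477696} \approx -2.4507$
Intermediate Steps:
$- \frac{12653}{19712} - \frac{5725}{3165} = \left(-12653\right) \frac{1}{19712} - \frac{1145}{633} = - \frac{12653}{19712} - \frac{1145}{633} = - \frac{30579589}{12477696}$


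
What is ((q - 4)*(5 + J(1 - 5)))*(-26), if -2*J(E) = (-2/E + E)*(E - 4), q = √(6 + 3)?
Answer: -234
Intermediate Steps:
q = 3 (q = √9 = 3)
J(E) = -(-4 + E)*(E - 2/E)/2 (J(E) = -(-2/E + E)*(E - 4)/2 = -(E - 2/E)*(-4 + E)/2 = -(-4 + E)*(E - 2/E)/2)
((q - 4)*(5 + J(1 - 5)))*(-26) = ((3 - 4)*(5 + (1 - 4/(1 - 5) + 2*(1 - 5) - (1 - 5)²/2)))*(-26) = -(5 + (1 - 4/(-4) + 2*(-4) - ½*(-4)²))*(-26) = -(5 + (1 - 4*(-¼) - 8 - ½*16))*(-26) = -(5 + (1 + 1 - 8 - 8))*(-26) = -(5 - 14)*(-26) = -1*(-9)*(-26) = 9*(-26) = -234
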